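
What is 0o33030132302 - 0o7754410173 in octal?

Subtract column by column in base 8:
  2-3 → 7 (borrow)
  0-7-1 → 0 (borrow)
  3-1-1 → 1
  2-0 → 2
  3-1 → 2
  1-4 → 5 (borrow)
  0-4-1 → 3 (borrow)
  3-5-1 → 5 (borrow)
  0-7-1 → 0 (borrow)
  3-7-1 → 3 (borrow)
  3-0-1 → 2

0o23053522107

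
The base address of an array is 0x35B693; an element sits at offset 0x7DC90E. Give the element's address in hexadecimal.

0xB37FA1

Add column by column in base 16, right to left:
  3+E = 1 carry 1
  9+0+1 = A
  6+9 = F
  B+C = 7 carry 1
  5+D+1 = 3 carry 1
  3+7+1 = B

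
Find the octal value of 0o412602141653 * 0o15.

0o6613634367657

Multiply each base-8 digit by 13, carrying:
  3×13 = 39 → write 7 carry 4
  5×13+4 = 69 → write 5 carry 8
  6×13+8 = 86 → write 6 carry 10
  1×13+10 = 23 → write 7 carry 2
  4×13+2 = 54 → write 6 carry 6
  1×13+6 = 19 → write 3 carry 2
  2×13+2 = 28 → write 4 carry 3
  0×13+3 = 3 → write 3
  6×13 = 78 → write 6 carry 9
  2×13+9 = 35 → write 3 carry 4
  1×13+4 = 17 → write 1 carry 2
  4×13+2 = 54 → write 6 carry 6
  remaining carry: 6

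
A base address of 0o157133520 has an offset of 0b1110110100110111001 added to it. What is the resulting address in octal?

0b1110110100110111001 = 0o1664671 in octal.
Add column by column in base 8, right to left:
  0+1 = 1
  2+7 = 1 carry 1
  5+6+1 = 4 carry 1
  3+4+1 = 0 carry 1
  3+6+1 = 2 carry 1
  1+6+1 = 0 carry 1
  7+1+1 = 1 carry 1
  5+0+1 = 6
  1+0 = 1

0o161020411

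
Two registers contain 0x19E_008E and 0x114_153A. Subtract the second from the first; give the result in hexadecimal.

0x89EB54

Subtract column by column in base 16:
  E-A → 4
  8-3 → 5
  0-5 → B (borrow)
  0-1-1 → E (borrow)
  E-4-1 → 9
  9-1 → 8
  1-1 → 0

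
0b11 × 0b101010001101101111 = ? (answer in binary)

Multiply each base-2 digit by 3, carrying:
  1×3 = 3 → write 1 carry 1
  1×3+1 = 4 → write 0 carry 2
  1×3+2 = 5 → write 1 carry 2
  1×3+2 = 5 → write 1 carry 2
  0×3+2 = 2 → write 0 carry 1
  1×3+1 = 4 → write 0 carry 2
  1×3+2 = 5 → write 1 carry 2
  0×3+2 = 2 → write 0 carry 1
  1×3+1 = 4 → write 0 carry 2
  1×3+2 = 5 → write 1 carry 2
  0×3+2 = 2 → write 0 carry 1
  0×3+1 = 1 → write 1
  0×3 = 0 → write 0
  1×3 = 3 → write 1 carry 1
  0×3+1 = 1 → write 1
  1×3 = 3 → write 1 carry 1
  0×3+1 = 1 → write 1
  1×3 = 3 → write 1 carry 1
  remaining carry: 1

0b1111110101001001101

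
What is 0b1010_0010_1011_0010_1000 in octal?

0o2425450

Group the bits in threes: 010 100 010 101 100 101 000 → 2425450.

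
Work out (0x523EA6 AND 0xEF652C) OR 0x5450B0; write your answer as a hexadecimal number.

0x5674B4

0x523EA6 AND 0xEF652C = 0x422424.
Then OR with 0x5450B0.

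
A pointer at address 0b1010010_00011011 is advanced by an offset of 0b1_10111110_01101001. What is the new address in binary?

Add column by column in base 2, right to left:
  1+1 = 0 carry 1
  1+0+1 = 0 carry 1
  0+0+1 = 1
  1+1 = 0 carry 1
  1+0+1 = 0 carry 1
  0+1+1 = 0 carry 1
  0+1+1 = 0 carry 1
  0+0+1 = 1
  0+0 = 0
  1+1 = 0 carry 1
  0+1+1 = 0 carry 1
  0+1+1 = 0 carry 1
  1+1+1 = 1 carry 1
  0+1+1 = 0 carry 1
  1+0+1 = 0 carry 1
  0+1+1 = 0 carry 1
  0+1+1 = 0 carry 1
  final carry 1

0b100001000010000100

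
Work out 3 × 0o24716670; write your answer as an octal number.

Multiply each base-8 digit by 3, carrying:
  0×3 = 0 → write 0
  7×3 = 21 → write 5 carry 2
  6×3+2 = 20 → write 4 carry 2
  6×3+2 = 20 → write 4 carry 2
  1×3+2 = 5 → write 5
  7×3 = 21 → write 5 carry 2
  4×3+2 = 14 → write 6 carry 1
  2×3+1 = 7 → write 7

0o76554450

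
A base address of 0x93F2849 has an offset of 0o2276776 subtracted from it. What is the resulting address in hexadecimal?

0o2276776 = 0x97DFE in hexadecimal.
Subtract column by column in base 16:
  9-E → B (borrow)
  4-F-1 → 4 (borrow)
  8-D-1 → A (borrow)
  2-7-1 → A (borrow)
  F-9-1 → 5
  3-0 → 3
  9-0 → 9

0x935AA4B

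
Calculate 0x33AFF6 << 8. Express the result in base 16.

Shifting left by 8 bits = 2 hex digits: append 2 zeros.

0x33AFF600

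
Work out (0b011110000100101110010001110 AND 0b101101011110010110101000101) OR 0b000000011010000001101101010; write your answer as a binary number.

0b1100011110000111101101110

0b011110000100101110010001110 AND 0b101101011110010110101000101 = 0b001100000100000110000000100.
Then OR with 0b000000011010000001101101010.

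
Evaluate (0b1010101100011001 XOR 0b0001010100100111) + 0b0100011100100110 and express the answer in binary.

0b10000010101100100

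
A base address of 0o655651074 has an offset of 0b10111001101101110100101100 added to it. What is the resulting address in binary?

0b1001100111100010111101101000

0o655651074 = 0b110101101110101001000111100 in binary.
Add column by column in base 2, right to left:
  0+0 = 0
  0+0 = 0
  1+1 = 0 carry 1
  1+1+1 = 1 carry 1
  1+0+1 = 0 carry 1
  1+1+1 = 1 carry 1
  0+0+1 = 1
  0+0 = 0
  0+1 = 1
  1+0 = 1
  0+1 = 1
  0+1 = 1
  1+1 = 0 carry 1
  0+0+1 = 1
  1+1 = 0 carry 1
  0+1+1 = 0 carry 1
  1+0+1 = 0 carry 1
  1+1+1 = 1 carry 1
  1+1+1 = 1 carry 1
  0+0+1 = 1
  1+0 = 1
  1+1 = 0 carry 1
  0+1+1 = 0 carry 1
  1+1+1 = 1 carry 1
  0+0+1 = 1
  1+1 = 0 carry 1
  1+0+1 = 0 carry 1
  final carry 1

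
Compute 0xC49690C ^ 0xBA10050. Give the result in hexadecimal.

XOR each hex digit independently (no carries):
  C^B=7, 4^A=E, 9^1=8, 6^0=6, 9^0=9, 0^5=5, C^0=C

0x7E8695C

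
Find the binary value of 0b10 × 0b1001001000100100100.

Multiply each base-2 digit by 2, carrying:
  0×2 = 0 → write 0
  0×2 = 0 → write 0
  1×2 = 2 → write 0 carry 1
  0×2+1 = 1 → write 1
  0×2 = 0 → write 0
  1×2 = 2 → write 0 carry 1
  0×2+1 = 1 → write 1
  0×2 = 0 → write 0
  1×2 = 2 → write 0 carry 1
  0×2+1 = 1 → write 1
  0×2 = 0 → write 0
  0×2 = 0 → write 0
  1×2 = 2 → write 0 carry 1
  0×2+1 = 1 → write 1
  0×2 = 0 → write 0
  1×2 = 2 → write 0 carry 1
  0×2+1 = 1 → write 1
  0×2 = 0 → write 0
  1×2 = 2 → write 0 carry 1
  remaining carry: 1

0b10010010001001001000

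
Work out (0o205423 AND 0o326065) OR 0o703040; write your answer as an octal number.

0o205423 AND 0o326065 = 0o204021.
Then OR with 0o703040.

0o707061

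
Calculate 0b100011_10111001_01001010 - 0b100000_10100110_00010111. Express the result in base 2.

Subtract column by column in base 2:
  0-1 → 1 (borrow)
  1-1-1 → 1 (borrow)
  0-1-1 → 0 (borrow)
  1-0-1 → 0
  0-1 → 1 (borrow)
  0-0-1 → 1 (borrow)
  1-0-1 → 0
  0-0 → 0
  1-0 → 1
  0-1 → 1 (borrow)
  0-1-1 → 0 (borrow)
  1-0-1 → 0
  1-0 → 1
  1-1 → 0
  0-0 → 0
  1-1 → 0
  1-0 → 1
  1-0 → 1
  0-0 → 0
  0-0 → 0
  0-0 → 0
  1-1 → 0

0b110001001100110011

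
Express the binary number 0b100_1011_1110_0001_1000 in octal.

0o1137030

Group the bits in threes: 001 001 011 111 000 011 000 → 1137030.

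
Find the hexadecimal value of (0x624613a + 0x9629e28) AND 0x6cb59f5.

Add column by column in base 16, right to left:
  a+8 = 2 carry 1
  3+2+1 = 6
  1+e = f
  6+9 = f
  4+2 = 6
  2+6 = 8
  6+9 = f
Sum = 0xf86ff62; now AND with 0x6cb59f5:
  f&6=6, 8&c=8, 6&b=2, f&5=5, f&9=9, 6&f=6, 2&5=0

0x6825960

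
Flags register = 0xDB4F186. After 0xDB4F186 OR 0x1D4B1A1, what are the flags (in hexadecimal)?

0xDF4F1A7

OR each hex digit independently (no carries):
  D|1=D, B|D=F, 4|4=4, F|B=F, 1|1=1, 8|A=A, 6|1=7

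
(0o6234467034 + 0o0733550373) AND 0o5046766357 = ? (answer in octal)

0o5040226007

Add column by column in base 8, right to left:
  4+3 = 7
  3+7 = 2 carry 1
  0+3+1 = 4
  7+0 = 7
  6+5 = 3 carry 1
  4+5+1 = 2 carry 1
  4+3+1 = 0 carry 1
  3+3+1 = 7
  2+7 = 1 carry 1
  6+0+1 = 7
Sum = 0o7170237427; now AND with 0o5046766357:
  7&5=5, 1&0=0, 7&4=4, 0&6=0, 2&7=2, 3&6=2, 7&6=6, 4&3=0, 2&5=0, 7&7=7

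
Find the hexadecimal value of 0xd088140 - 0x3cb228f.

Subtract column by column in base 16:
  0-f → 1 (borrow)
  4-8-1 → b (borrow)
  1-2-1 → e (borrow)
  8-2-1 → 5
  8-b → d (borrow)
  0-c-1 → 3 (borrow)
  d-3-1 → 9

0x93d5eb1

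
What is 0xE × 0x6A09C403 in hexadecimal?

Multiply each base-16 digit by 14, carrying:
  3×14 = 42 → write A carry 2
  0×14+2 = 2 → write 2
  4×14 = 56 → write 8 carry 3
  C×14+3 = 171 → write B carry 10
  9×14+10 = 136 → write 8 carry 8
  0×14+8 = 8 → write 8
  A×14 = 140 → write C carry 8
  6×14+8 = 92 → write C carry 5
  remaining carry: 5

0x5CC88B82A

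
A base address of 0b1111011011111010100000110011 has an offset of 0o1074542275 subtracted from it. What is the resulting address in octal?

0o637161566

0b1111011011111010100000110011 = 0o1733724063 in octal.
Subtract column by column in base 8:
  3-5 → 6 (borrow)
  6-7-1 → 6 (borrow)
  0-2-1 → 5 (borrow)
  4-2-1 → 1
  2-4 → 6 (borrow)
  7-5-1 → 1
  3-4 → 7 (borrow)
  3-7-1 → 3 (borrow)
  7-0-1 → 6
  1-1 → 0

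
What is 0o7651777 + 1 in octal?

The trailing 3 digits are 7 (max in base 8), so adding 1 cascades: they roll to 0 and the next digit up increments.

0o7652000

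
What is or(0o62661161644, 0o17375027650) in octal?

OR each oct digit independently (no carries):
  6|1=7, 2|7=7, 6|3=7, 6|7=7, 1|5=5, 1|0=1, 6|2=6, 1|7=7, 6|6=6, 4|5=5, 4|0=4

0o77775167654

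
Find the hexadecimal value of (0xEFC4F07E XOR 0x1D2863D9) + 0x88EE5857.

First 0xEFC4F07E XOR 0x1D2863D9 = 0xF2EC93A7.
Add column by column in base 16, right to left:
  7+7 = E
  A+5 = F
  3+8 = B
  9+5 = E
  C+E = A carry 1
  E+E+1 = D carry 1
  2+8+1 = B
  F+8 = 7 carry 1
  final carry 1

0x17BDAEBFE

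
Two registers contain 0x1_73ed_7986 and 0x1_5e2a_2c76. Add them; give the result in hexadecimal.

0x2d217a5fc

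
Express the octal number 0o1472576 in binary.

0b1100111010101111110

Each octal digit is 3 bits: 1=001 4=100 7=111 2=010 5=101 7=111 6=110.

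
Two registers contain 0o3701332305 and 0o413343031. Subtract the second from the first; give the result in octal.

Subtract column by column in base 8:
  5-1 → 4
  0-3 → 5 (borrow)
  3-0-1 → 2
  2-3 → 7 (borrow)
  3-4-1 → 6 (borrow)
  3-3-1 → 7 (borrow)
  1-3-1 → 5 (borrow)
  0-1-1 → 6 (borrow)
  7-4-1 → 2
  3-0 → 3

0o3265767254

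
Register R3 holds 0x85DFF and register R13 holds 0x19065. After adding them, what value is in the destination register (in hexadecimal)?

Add column by column in base 16, right to left:
  F+5 = 4 carry 1
  F+6+1 = 6 carry 1
  D+0+1 = E
  5+9 = E
  8+1 = 9

0x9EE64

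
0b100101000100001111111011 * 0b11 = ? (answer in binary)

Multiply each base-2 digit by 3, carrying:
  1×3 = 3 → write 1 carry 1
  1×3+1 = 4 → write 0 carry 2
  0×3+2 = 2 → write 0 carry 1
  1×3+1 = 4 → write 0 carry 2
  1×3+2 = 5 → write 1 carry 2
  1×3+2 = 5 → write 1 carry 2
  1×3+2 = 5 → write 1 carry 2
  1×3+2 = 5 → write 1 carry 2
  1×3+2 = 5 → write 1 carry 2
  1×3+2 = 5 → write 1 carry 2
  0×3+2 = 2 → write 0 carry 1
  0×3+1 = 1 → write 1
  0×3 = 0 → write 0
  0×3 = 0 → write 0
  1×3 = 3 → write 1 carry 1
  0×3+1 = 1 → write 1
  0×3 = 0 → write 0
  0×3 = 0 → write 0
  1×3 = 3 → write 1 carry 1
  0×3+1 = 1 → write 1
  1×3 = 3 → write 1 carry 1
  0×3+1 = 1 → write 1
  0×3 = 0 → write 0
  1×3 = 3 → write 1 carry 1
  remaining carry: 1

0b1101111001100101111110001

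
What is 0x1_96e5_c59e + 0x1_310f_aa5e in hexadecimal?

0x2c7f56ffc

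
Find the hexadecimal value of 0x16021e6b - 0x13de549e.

0x223c9cd

Subtract column by column in base 16:
  b-e → d (borrow)
  6-9-1 → c (borrow)
  e-4-1 → 9
  1-5 → c (borrow)
  2-e-1 → 3 (borrow)
  0-d-1 → 2 (borrow)
  6-3-1 → 2
  1-1 → 0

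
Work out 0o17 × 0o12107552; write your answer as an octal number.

Multiply each base-8 digit by 15, carrying:
  2×15 = 30 → write 6 carry 3
  5×15+3 = 78 → write 6 carry 9
  5×15+9 = 84 → write 4 carry 10
  7×15+10 = 115 → write 3 carry 14
  0×15+14 = 14 → write 6 carry 1
  1×15+1 = 16 → write 0 carry 2
  2×15+2 = 32 → write 0 carry 4
  1×15+4 = 19 → write 3 carry 2
  remaining carry: 2

0o230063466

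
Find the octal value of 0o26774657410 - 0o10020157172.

0o16754500216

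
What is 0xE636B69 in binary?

0b1110011000110110101101101001

Expand each hex digit to 4 bits: E=1110 6=0110 3=0011 6=0110 B=1011 6=0110 9=1001.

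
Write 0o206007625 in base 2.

0b10000110000000111110010101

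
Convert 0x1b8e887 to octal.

0o156164207

Expand each hex digit to 4 bits: 1=0001 b=1011 8=1000 e=1110 8=1000 8=1000 7=0111.
Group the bits in threes: 001 101 110 001 110 100 010 000 111 → 156164207.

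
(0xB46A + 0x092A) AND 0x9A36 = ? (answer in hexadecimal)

0x9814

Add column by column in base 16, right to left:
  A+A = 4 carry 1
  6+2+1 = 9
  4+9 = D
  B+0 = B
Sum = 0xBD94; now AND with 0x9A36:
  B&9=9, D&A=8, 9&3=1, 4&6=4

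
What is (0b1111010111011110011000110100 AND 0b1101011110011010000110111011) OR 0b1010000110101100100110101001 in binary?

0b1111010110111110100110111001

0b1111010111011110011000110100 AND 0b1101011110011010000110111011 = 0b1101010110011010000000110000.
Then OR with 0b1010000110101100100110101001.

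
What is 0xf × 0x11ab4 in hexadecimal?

0x10908c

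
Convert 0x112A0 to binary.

0b10001001010100000

Expand each hex digit to 4 bits: 1=0001 1=0001 2=0010 A=1010 0=0000.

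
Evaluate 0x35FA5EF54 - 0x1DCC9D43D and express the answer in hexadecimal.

Subtract column by column in base 16:
  4-D → 7 (borrow)
  5-3-1 → 1
  F-4 → B
  E-D → 1
  5-9 → C (borrow)
  A-C-1 → D (borrow)
  F-C-1 → 2
  5-D → 8 (borrow)
  3-1-1 → 1

0x182DC1B17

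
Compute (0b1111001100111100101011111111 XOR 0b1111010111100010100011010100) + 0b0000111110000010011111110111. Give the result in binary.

0b1011001100000101000100010

First 0b1111001100111100101011111111 XOR 0b1111010111100010100011010100 = 0b0000011011011110001000101011.
Add column by column in base 2, right to left:
  1+1 = 0 carry 1
  1+1+1 = 1 carry 1
  0+1+1 = 0 carry 1
  1+0+1 = 0 carry 1
  0+1+1 = 0 carry 1
  1+1+1 = 1 carry 1
  0+1+1 = 0 carry 1
  0+1+1 = 0 carry 1
  0+1+1 = 0 carry 1
  1+1+1 = 1 carry 1
  0+1+1 = 0 carry 1
  0+0+1 = 1
  0+0 = 0
  1+1 = 0 carry 1
  1+0+1 = 0 carry 1
  1+0+1 = 0 carry 1
  1+0+1 = 0 carry 1
  0+0+1 = 1
  1+0 = 1
  1+1 = 0 carry 1
  0+1+1 = 0 carry 1
  1+1+1 = 1 carry 1
  1+1+1 = 1 carry 1
  0+1+1 = 0 carry 1
  final carry 1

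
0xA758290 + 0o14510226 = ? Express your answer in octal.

0xA758290 = 0o1235301220 in octal.
Add column by column in base 8, right to left:
  0+6 = 6
  2+2 = 4
  2+2 = 4
  1+0 = 1
  0+1 = 1
  3+5 = 0 carry 1
  5+4+1 = 2 carry 1
  3+1+1 = 5
  2+0 = 2
  1+0 = 1

0o1252011446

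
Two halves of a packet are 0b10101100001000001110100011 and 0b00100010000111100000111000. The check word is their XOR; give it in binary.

XOR bit by bit (1 where the bits differ):
  10101100001000001110100011
^ 00100010000111100000111000
= 10001110001111101110011011

0b10001110001111101110011011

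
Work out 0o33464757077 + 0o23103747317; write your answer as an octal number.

0o56570726416

Add column by column in base 8, right to left:
  7+7 = 6 carry 1
  7+1+1 = 1 carry 1
  0+3+1 = 4
  7+7 = 6 carry 1
  5+4+1 = 2 carry 1
  7+7+1 = 7 carry 1
  4+3+1 = 0 carry 1
  6+0+1 = 7
  4+1 = 5
  3+3 = 6
  3+2 = 5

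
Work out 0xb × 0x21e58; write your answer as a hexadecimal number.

0x174dc8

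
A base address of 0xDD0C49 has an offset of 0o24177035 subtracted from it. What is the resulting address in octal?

0xDD0C49 = 0o67206111 in octal.
Subtract column by column in base 8:
  1-5 → 4 (borrow)
  1-3-1 → 5 (borrow)
  1-0-1 → 0
  6-7 → 7 (borrow)
  0-7-1 → 0 (borrow)
  2-1-1 → 0
  7-4 → 3
  6-2 → 4

0o43007054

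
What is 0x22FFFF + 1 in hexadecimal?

0x230000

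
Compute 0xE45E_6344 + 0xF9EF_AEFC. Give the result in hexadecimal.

Add column by column in base 16, right to left:
  4+C = 0 carry 1
  4+F+1 = 4 carry 1
  3+E+1 = 2 carry 1
  6+A+1 = 1 carry 1
  E+F+1 = E carry 1
  5+E+1 = 4 carry 1
  4+9+1 = E
  E+F = D carry 1
  final carry 1

0x1DE4E1240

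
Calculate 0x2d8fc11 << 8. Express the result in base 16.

Shifting left by 8 bits = 2 hex digits: append 2 zeros.

0x2d8fc1100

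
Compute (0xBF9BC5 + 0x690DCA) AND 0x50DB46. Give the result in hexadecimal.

0x8906

Add column by column in base 16, right to left:
  5+A = F
  C+C = 8 carry 1
  B+D+1 = 9 carry 1
  9+0+1 = A
  F+9 = 8 carry 1
  B+6+1 = 2 carry 1
  final carry 1
Sum = 0x128A98F; now AND with 0x50DB46:
  1&0=0, 2&5=0, 8&0=0, A&D=8, 9&B=9, 8&4=0, F&6=6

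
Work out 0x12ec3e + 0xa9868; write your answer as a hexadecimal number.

0x1d84a6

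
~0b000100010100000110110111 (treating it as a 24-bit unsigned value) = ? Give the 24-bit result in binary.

Invert each bit: 000100010100000110110111 → 111011101011111001001000.

0b111011101011111001001000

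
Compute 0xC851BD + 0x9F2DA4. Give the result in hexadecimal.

0x1677F61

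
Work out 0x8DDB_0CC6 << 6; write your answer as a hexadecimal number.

6 bits is not a whole number of base-16 digits; in binary: 10001101110110110000110011000110 << 6 = 10001101110110110000110011000110000000.

0x2376C33180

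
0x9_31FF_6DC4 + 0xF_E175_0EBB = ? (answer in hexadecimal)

Add column by column in base 16, right to left:
  4+B = F
  C+B = 7 carry 1
  D+E+1 = C carry 1
  6+0+1 = 7
  F+5 = 4 carry 1
  F+7+1 = 7 carry 1
  1+1+1 = 3
  3+E = 1 carry 1
  9+F+1 = 9 carry 1
  final carry 1

0x1913747C7F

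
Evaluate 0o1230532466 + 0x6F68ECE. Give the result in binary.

0b10001010110010100010000000100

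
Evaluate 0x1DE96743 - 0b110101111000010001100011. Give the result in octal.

0o3504361340

0x1DE96743 = 0o3572263503 in octal.
0b110101111000010001100011 = 0o65702143 in octal.
Subtract column by column in base 8:
  3-3 → 0
  0-4 → 4 (borrow)
  5-1-1 → 3
  3-2 → 1
  6-0 → 6
  2-7 → 3 (borrow)
  2-5-1 → 4 (borrow)
  7-6-1 → 0
  5-0 → 5
  3-0 → 3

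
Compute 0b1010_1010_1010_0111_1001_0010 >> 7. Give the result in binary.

0b10101010101001111

Right shift by 7: drop the 7 least-significant bits.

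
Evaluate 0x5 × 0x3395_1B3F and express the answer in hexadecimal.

0x101E9883B

Multiply each base-16 digit by 5, carrying:
  F×5 = 75 → write B carry 4
  3×5+4 = 19 → write 3 carry 1
  B×5+1 = 56 → write 8 carry 3
  1×5+3 = 8 → write 8
  5×5 = 25 → write 9 carry 1
  9×5+1 = 46 → write E carry 2
  3×5+2 = 17 → write 1 carry 1
  3×5+1 = 16 → write 0 carry 1
  remaining carry: 1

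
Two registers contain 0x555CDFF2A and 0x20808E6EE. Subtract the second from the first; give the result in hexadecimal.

0x34DC5183C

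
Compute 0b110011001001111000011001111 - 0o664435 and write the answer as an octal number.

0b110011001001111000011001111 = 0o631170317 in octal.
Subtract column by column in base 8:
  7-5 → 2
  1-3 → 6 (borrow)
  3-4-1 → 6 (borrow)
  0-4-1 → 3 (borrow)
  7-6-1 → 0
  1-6 → 3 (borrow)
  1-0-1 → 0
  3-0 → 3
  6-0 → 6

0o630303662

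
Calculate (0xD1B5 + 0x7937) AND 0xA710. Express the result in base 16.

0x200

Add column by column in base 16, right to left:
  5+7 = C
  B+3 = E
  1+9 = A
  D+7 = 4 carry 1
  final carry 1
Sum = 0x14AEC; now AND with 0xA710:
  1&0=0, 4&A=0, A&7=2, E&1=0, C&0=0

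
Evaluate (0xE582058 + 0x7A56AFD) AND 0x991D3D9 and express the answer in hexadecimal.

Add column by column in base 16, right to left:
  8+D = 5 carry 1
  5+F+1 = 5 carry 1
  0+A+1 = B
  2+6 = 8
  8+5 = D
  5+A = F
  E+7 = 5 carry 1
  final carry 1
Sum = 0x15FD8B55; now AND with 0x991D3D9:
  1&0=0, 5&9=1, F&9=9, D&1=1, 8&D=8, B&3=3, 5&D=5, 5&9=1

0x1918351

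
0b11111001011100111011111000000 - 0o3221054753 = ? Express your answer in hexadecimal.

0x4ea1dd5

0b11111001011100111011111000000 = 0x1f2e77c0 in hexadecimal.
0o3221054753 = 0x1a4459eb in hexadecimal.
Subtract column by column in base 16:
  0-b → 5 (borrow)
  c-e-1 → d (borrow)
  7-9-1 → d (borrow)
  7-5-1 → 1
  e-4 → a
  2-4 → e (borrow)
  f-a-1 → 4
  1-1 → 0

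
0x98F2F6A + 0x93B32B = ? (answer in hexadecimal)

0xA22E295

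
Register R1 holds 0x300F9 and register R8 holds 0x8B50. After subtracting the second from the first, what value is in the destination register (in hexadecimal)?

0x275A9

Subtract column by column in base 16:
  9-0 → 9
  F-5 → A
  0-B → 5 (borrow)
  0-8-1 → 7 (borrow)
  3-0-1 → 2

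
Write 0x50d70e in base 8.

Expand each hex digit to 4 bits: 5=0101 0=0000 d=1101 7=0111 0=0000 e=1110.
Group the bits in threes: 010 100 001 101 011 100 001 110 → 24153416.

0o24153416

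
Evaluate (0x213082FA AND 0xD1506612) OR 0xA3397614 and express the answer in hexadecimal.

0xA3397616

0x213082FA AND 0xD1506612 = 0x01100212.
Then OR with 0xA3397614.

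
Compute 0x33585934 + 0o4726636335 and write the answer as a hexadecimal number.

0o4726636335 = 0x275B3CDD in hexadecimal.
Add column by column in base 16, right to left:
  4+D = 1 carry 1
  3+D+1 = 1 carry 1
  9+C+1 = 6 carry 1
  5+3+1 = 9
  8+B = 3 carry 1
  5+5+1 = B
  3+7 = A
  3+2 = 5

0x5AB39611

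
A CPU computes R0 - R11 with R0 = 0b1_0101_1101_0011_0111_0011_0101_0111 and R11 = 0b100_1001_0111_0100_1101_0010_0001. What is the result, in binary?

Subtract column by column in base 2:
  1-1 → 0
  1-0 → 1
  1-0 → 1
  0-0 → 0
  1-0 → 1
  0-1 → 1 (borrow)
  1-0-1 → 0
  0-0 → 0
  1-1 → 0
  1-0 → 1
  0-1 → 1 (borrow)
  0-1-1 → 0 (borrow)
  1-0-1 → 0
  1-0 → 1
  1-1 → 0
  0-0 → 0
  1-1 → 0
  1-1 → 0
  0-1 → 1 (borrow)
  0-0-1 → 1 (borrow)
  1-1-1 → 1 (borrow)
  0-0-1 → 1 (borrow)
  1-0-1 → 0
  1-1 → 0
  1-0 → 1
  0-0 → 0
  1-1 → 0
  0-0 → 0
  1-0 → 1

0b10001001111000010011000110110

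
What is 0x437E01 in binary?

0b10000110111111000000001

Expand each hex digit to 4 bits: 4=0100 3=0011 7=0111 E=1110 0=0000 1=0001.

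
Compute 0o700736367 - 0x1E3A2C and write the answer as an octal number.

0o671301313

0x1E3A2C = 0o7435054 in octal.
Subtract column by column in base 8:
  7-4 → 3
  6-5 → 1
  3-0 → 3
  6-5 → 1
  3-3 → 0
  7-4 → 3
  0-7 → 1 (borrow)
  0-0-1 → 7 (borrow)
  7-0-1 → 6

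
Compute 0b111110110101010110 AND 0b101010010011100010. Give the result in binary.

0b101010010001000010

AND bit by bit (1 only where both bits are 1):
  111110110101010110
& 101010010011100010
= 101010010001000010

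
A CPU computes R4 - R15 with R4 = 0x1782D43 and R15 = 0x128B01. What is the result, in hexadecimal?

Subtract column by column in base 16:
  3-1 → 2
  4-0 → 4
  D-B → 2
  2-8 → A (borrow)
  8-2-1 → 5
  7-1 → 6
  1-0 → 1

0x165A242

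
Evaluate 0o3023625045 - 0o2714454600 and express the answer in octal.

0o107150245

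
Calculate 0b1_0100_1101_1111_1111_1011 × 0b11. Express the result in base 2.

0b1111101001111111110001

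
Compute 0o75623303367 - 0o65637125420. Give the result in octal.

0o7764155747

Subtract column by column in base 8:
  7-0 → 7
  6-2 → 4
  3-4 → 7 (borrow)
  3-5-1 → 5 (borrow)
  0-2-1 → 5 (borrow)
  3-1-1 → 1
  3-7 → 4 (borrow)
  2-3-1 → 6 (borrow)
  6-6-1 → 7 (borrow)
  5-5-1 → 7 (borrow)
  7-6-1 → 0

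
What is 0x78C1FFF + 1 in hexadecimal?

0x78C2000

The trailing 3 digits are F (max in base 16), so adding 1 cascades: they roll to 0 and the next digit up increments.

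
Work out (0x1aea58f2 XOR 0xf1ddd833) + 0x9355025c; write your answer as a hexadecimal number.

0x17e8c831d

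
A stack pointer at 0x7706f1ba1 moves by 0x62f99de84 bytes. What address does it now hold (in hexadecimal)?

Add column by column in base 16, right to left:
  1+4 = 5
  a+8 = 2 carry 1
  b+e+1 = a carry 1
  1+d+1 = f
  f+9 = 8 carry 1
  6+9+1 = 0 carry 1
  0+f+1 = 0 carry 1
  7+2+1 = a
  7+6 = d

0xda008fa25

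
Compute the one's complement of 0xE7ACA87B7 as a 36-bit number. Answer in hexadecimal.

0x185357848

Each hex digit d becomes F−d:
  E→1, 7→8, A→5, C→3, A→5, 8→7, 7→8, B→4, 7→8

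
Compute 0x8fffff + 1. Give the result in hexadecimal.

0x900000

The trailing 5 digits are F (max in base 16), so adding 1 cascades: they roll to 0 and the next digit up increments.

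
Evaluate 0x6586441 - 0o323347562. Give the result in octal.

0x6586441 = 0o626062101 in octal.
Subtract column by column in base 8:
  1-2 → 7 (borrow)
  0-6-1 → 1 (borrow)
  1-5-1 → 3 (borrow)
  2-7-1 → 2 (borrow)
  6-4-1 → 1
  0-3 → 5 (borrow)
  6-3-1 → 2
  2-2 → 0
  6-3 → 3

0o302512317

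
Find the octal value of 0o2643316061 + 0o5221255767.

0o10064574050

Add column by column in base 8, right to left:
  1+7 = 0 carry 1
  6+6+1 = 5 carry 1
  0+7+1 = 0 carry 1
  6+5+1 = 4 carry 1
  1+5+1 = 7
  3+2 = 5
  3+1 = 4
  4+2 = 6
  6+2 = 0 carry 1
  2+5+1 = 0 carry 1
  final carry 1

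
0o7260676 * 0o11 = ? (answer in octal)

0o102067656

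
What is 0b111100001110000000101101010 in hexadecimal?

Group the bits into nibbles: 0111 1000 0111 0000 0001 0110 1010 → 787016a.

0x787016a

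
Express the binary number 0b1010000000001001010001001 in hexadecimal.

0x1401289

Group the bits into nibbles: 0001 0100 0000 0001 0010 1000 1001 → 1401289.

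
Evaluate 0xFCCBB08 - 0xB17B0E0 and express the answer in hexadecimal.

Subtract column by column in base 16:
  8-0 → 8
  0-E → 2 (borrow)
  B-0-1 → A
  B-B → 0
  C-7 → 5
  C-1 → B
  F-B → 4

0x4B50A28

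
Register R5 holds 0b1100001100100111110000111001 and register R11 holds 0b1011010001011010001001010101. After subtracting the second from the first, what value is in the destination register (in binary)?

0b111011001101100111100100

Subtract column by column in base 2:
  1-1 → 0
  0-0 → 0
  0-1 → 1 (borrow)
  1-0-1 → 0
  1-1 → 0
  1-0 → 1
  0-1 → 1 (borrow)
  0-0-1 → 1 (borrow)
  0-0-1 → 1 (borrow)
  0-1-1 → 0 (borrow)
  1-0-1 → 0
  1-0 → 1
  1-0 → 1
  1-1 → 0
  1-0 → 1
  0-1 → 1 (borrow)
  0-1-1 → 0 (borrow)
  1-0-1 → 0
  0-1 → 1 (borrow)
  0-0-1 → 1 (borrow)
  1-0-1 → 0
  1-0 → 1
  0-1 → 1 (borrow)
  0-0-1 → 1 (borrow)
  0-1-1 → 0 (borrow)
  0-1-1 → 0 (borrow)
  1-0-1 → 0
  1-1 → 0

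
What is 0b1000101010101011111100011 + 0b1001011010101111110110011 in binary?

0b10010000101011011110010110

Add column by column in base 2, right to left:
  1+1 = 0 carry 1
  1+1+1 = 1 carry 1
  0+0+1 = 1
  0+0 = 0
  0+1 = 1
  1+1 = 0 carry 1
  1+0+1 = 0 carry 1
  1+1+1 = 1 carry 1
  1+1+1 = 1 carry 1
  1+1+1 = 1 carry 1
  1+1+1 = 1 carry 1
  0+1+1 = 0 carry 1
  1+1+1 = 1 carry 1
  0+0+1 = 1
  1+1 = 0 carry 1
  0+0+1 = 1
  1+1 = 0 carry 1
  0+0+1 = 1
  1+1 = 0 carry 1
  0+1+1 = 0 carry 1
  1+0+1 = 0 carry 1
  0+1+1 = 0 carry 1
  0+0+1 = 1
  0+0 = 0
  1+1 = 0 carry 1
  final carry 1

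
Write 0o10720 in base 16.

Each octal digit is 3 bits: 1=001 0=000 7=111 2=010 0=000.
Group the bits into nibbles: 0001 0001 1101 0000 → 11d0.

0x11d0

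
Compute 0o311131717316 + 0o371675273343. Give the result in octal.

0o703027212661

Add column by column in base 8, right to left:
  6+3 = 1 carry 1
  1+4+1 = 6
  3+3 = 6
  7+3 = 2 carry 1
  1+7+1 = 1 carry 1
  7+2+1 = 2 carry 1
  1+5+1 = 7
  3+7 = 2 carry 1
  1+6+1 = 0 carry 1
  1+1+1 = 3
  1+7 = 0 carry 1
  3+3+1 = 7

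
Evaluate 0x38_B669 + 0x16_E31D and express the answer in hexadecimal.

Add column by column in base 16, right to left:
  9+D = 6 carry 1
  6+1+1 = 8
  6+3 = 9
  B+E = 9 carry 1
  8+6+1 = F
  3+1 = 4

0x4F9986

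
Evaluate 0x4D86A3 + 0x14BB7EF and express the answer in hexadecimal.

Add column by column in base 16, right to left:
  3+F = 2 carry 1
  A+E+1 = 9 carry 1
  6+7+1 = E
  8+B = 3 carry 1
  D+B+1 = 9 carry 1
  4+4+1 = 9
  0+1 = 1

0x1993E92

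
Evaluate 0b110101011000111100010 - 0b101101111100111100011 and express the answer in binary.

0b111011011111111111

Subtract column by column in base 2:
  0-1 → 1 (borrow)
  1-1-1 → 1 (borrow)
  0-0-1 → 1 (borrow)
  0-0-1 → 1 (borrow)
  0-0-1 → 1 (borrow)
  1-1-1 → 1 (borrow)
  1-1-1 → 1 (borrow)
  1-1-1 → 1 (borrow)
  1-1-1 → 1 (borrow)
  0-0-1 → 1 (borrow)
  0-0-1 → 1 (borrow)
  0-1-1 → 0 (borrow)
  1-1-1 → 1 (borrow)
  1-1-1 → 1 (borrow)
  0-1-1 → 0 (borrow)
  1-1-1 → 1 (borrow)
  0-0-1 → 1 (borrow)
  1-1-1 → 1 (borrow)
  0-1-1 → 0 (borrow)
  1-0-1 → 0
  1-1 → 0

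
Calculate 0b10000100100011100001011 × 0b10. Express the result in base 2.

0b100001001000111000010110

Multiply each base-2 digit by 2, carrying:
  1×2 = 2 → write 0 carry 1
  1×2+1 = 3 → write 1 carry 1
  0×2+1 = 1 → write 1
  1×2 = 2 → write 0 carry 1
  0×2+1 = 1 → write 1
  0×2 = 0 → write 0
  0×2 = 0 → write 0
  0×2 = 0 → write 0
  1×2 = 2 → write 0 carry 1
  1×2+1 = 3 → write 1 carry 1
  1×2+1 = 3 → write 1 carry 1
  0×2+1 = 1 → write 1
  0×2 = 0 → write 0
  0×2 = 0 → write 0
  1×2 = 2 → write 0 carry 1
  0×2+1 = 1 → write 1
  0×2 = 0 → write 0
  1×2 = 2 → write 0 carry 1
  0×2+1 = 1 → write 1
  0×2 = 0 → write 0
  0×2 = 0 → write 0
  0×2 = 0 → write 0
  1×2 = 2 → write 0 carry 1
  remaining carry: 1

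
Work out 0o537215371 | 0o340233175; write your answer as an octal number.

OR each oct digit independently (no carries):
  5|3=7, 3|4=7, 7|0=7, 2|2=2, 1|3=3, 5|3=7, 3|1=3, 7|7=7, 1|5=5

0o777237375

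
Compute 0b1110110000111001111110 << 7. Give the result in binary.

Left shift by 7: append 7 zero bits.

0b11101100001110011111100000000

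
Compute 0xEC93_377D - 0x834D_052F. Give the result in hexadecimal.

Subtract column by column in base 16:
  D-F → E (borrow)
  7-2-1 → 4
  7-5 → 2
  3-0 → 3
  3-D → 6 (borrow)
  9-4-1 → 4
  C-3 → 9
  E-8 → 6

0x6946324E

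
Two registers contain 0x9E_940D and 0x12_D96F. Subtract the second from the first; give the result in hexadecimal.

0x8BBA9E

Subtract column by column in base 16:
  D-F → E (borrow)
  0-6-1 → 9 (borrow)
  4-9-1 → A (borrow)
  9-D-1 → B (borrow)
  E-2-1 → B
  9-1 → 8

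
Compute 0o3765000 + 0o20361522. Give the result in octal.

0o24346522

Add column by column in base 8, right to left:
  0+2 = 2
  0+2 = 2
  0+5 = 5
  5+1 = 6
  6+6 = 4 carry 1
  7+3+1 = 3 carry 1
  3+0+1 = 4
  0+2 = 2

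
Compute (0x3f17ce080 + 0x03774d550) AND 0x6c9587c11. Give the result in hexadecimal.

0x408503410

Add column by column in base 16, right to left:
  0+0 = 0
  8+5 = d
  0+5 = 5
  e+d = b carry 1
  c+4+1 = 1 carry 1
  7+7+1 = f
  1+7 = 8
  f+3 = 2 carry 1
  3+0+1 = 4
Sum = 0x428f1b5d0; now AND with 0x6c9587c11:
  4&6=4, 2&c=0, 8&9=8, f&5=5, 1&8=0, b&7=3, 5&c=4, d&1=1, 0&1=0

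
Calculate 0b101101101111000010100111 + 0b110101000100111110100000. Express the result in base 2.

0b1100010110100000001000111

Add column by column in base 2, right to left:
  1+0 = 1
  1+0 = 1
  1+0 = 1
  0+0 = 0
  0+0 = 0
  1+1 = 0 carry 1
  0+0+1 = 1
  1+1 = 0 carry 1
  0+1+1 = 0 carry 1
  0+1+1 = 0 carry 1
  0+1+1 = 0 carry 1
  0+1+1 = 0 carry 1
  1+0+1 = 0 carry 1
  1+0+1 = 0 carry 1
  1+1+1 = 1 carry 1
  1+0+1 = 0 carry 1
  0+0+1 = 1
  1+0 = 1
  1+1 = 0 carry 1
  0+0+1 = 1
  1+1 = 0 carry 1
  1+0+1 = 0 carry 1
  0+1+1 = 0 carry 1
  1+1+1 = 1 carry 1
  final carry 1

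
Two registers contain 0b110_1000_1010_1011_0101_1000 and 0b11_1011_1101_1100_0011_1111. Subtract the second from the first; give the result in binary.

0b1011001100111100011001

Subtract column by column in base 2:
  0-1 → 1 (borrow)
  0-1-1 → 0 (borrow)
  0-1-1 → 0 (borrow)
  1-1-1 → 1 (borrow)
  1-1-1 → 1 (borrow)
  0-1-1 → 0 (borrow)
  1-0-1 → 0
  0-0 → 0
  1-0 → 1
  1-0 → 1
  0-1 → 1 (borrow)
  1-1-1 → 1 (borrow)
  0-1-1 → 0 (borrow)
  1-0-1 → 0
  0-1 → 1 (borrow)
  1-1-1 → 1 (borrow)
  0-1-1 → 0 (borrow)
  0-1-1 → 0 (borrow)
  0-0-1 → 1 (borrow)
  1-1-1 → 1 (borrow)
  0-1-1 → 0 (borrow)
  1-1-1 → 1 (borrow)
  1-0-1 → 0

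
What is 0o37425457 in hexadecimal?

0x7E2B2F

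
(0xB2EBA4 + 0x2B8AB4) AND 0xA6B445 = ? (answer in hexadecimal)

0x863440

Add column by column in base 16, right to left:
  4+4 = 8
  A+B = 5 carry 1
  B+A+1 = 6 carry 1
  E+8+1 = 7 carry 1
  2+B+1 = E
  B+2 = D
Sum = 0xDE7658; now AND with 0xA6B445:
  D&A=8, E&6=6, 7&B=3, 6&4=4, 5&4=4, 8&5=0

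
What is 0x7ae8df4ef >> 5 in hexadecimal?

0x3d746fa7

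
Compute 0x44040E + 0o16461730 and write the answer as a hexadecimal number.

0x7E67E6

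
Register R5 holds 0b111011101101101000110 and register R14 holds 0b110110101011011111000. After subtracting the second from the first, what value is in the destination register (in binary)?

Subtract column by column in base 2:
  0-0 → 0
  1-0 → 1
  1-0 → 1
  0-1 → 1 (borrow)
  0-1-1 → 0 (borrow)
  0-1-1 → 0 (borrow)
  1-1-1 → 1 (borrow)
  0-1-1 → 0 (borrow)
  1-0-1 → 0
  1-1 → 0
  0-1 → 1 (borrow)
  1-0-1 → 0
  1-1 → 0
  0-0 → 0
  1-1 → 0
  1-0 → 1
  1-1 → 0
  0-1 → 1 (borrow)
  1-0-1 → 0
  1-1 → 0
  1-1 → 0

0b101000010001001110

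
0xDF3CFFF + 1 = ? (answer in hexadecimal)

The trailing 3 digits are F (max in base 16), so adding 1 cascades: they roll to 0 and the next digit up increments.

0xDF3D000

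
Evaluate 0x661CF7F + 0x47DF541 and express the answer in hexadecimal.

Add column by column in base 16, right to left:
  F+1 = 0 carry 1
  7+4+1 = C
  F+5 = 4 carry 1
  C+F+1 = C carry 1
  1+D+1 = F
  6+7 = D
  6+4 = A

0xADFC4C0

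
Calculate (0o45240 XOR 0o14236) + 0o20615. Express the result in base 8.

First 0o45240 XOR 0o14236 = 0o51076.
Add column by column in base 8, right to left:
  6+5 = 3 carry 1
  7+1+1 = 1 carry 1
  0+6+1 = 7
  1+0 = 1
  5+2 = 7

0o71713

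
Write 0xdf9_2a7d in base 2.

Expand each hex digit to 4 bits: d=1101 f=1111 9=1001 2=0010 a=1010 7=0111 d=1101.

0b1101111110010010101001111101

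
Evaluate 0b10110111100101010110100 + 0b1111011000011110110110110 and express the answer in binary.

0b10010010000000100001101010

Add column by column in base 2, right to left:
  0+0 = 0
  0+1 = 1
  1+1 = 0 carry 1
  0+0+1 = 1
  1+1 = 0 carry 1
  1+1+1 = 1 carry 1
  0+0+1 = 1
  1+1 = 0 carry 1
  0+1+1 = 0 carry 1
  1+0+1 = 0 carry 1
  0+1+1 = 0 carry 1
  1+1+1 = 1 carry 1
  0+1+1 = 0 carry 1
  0+1+1 = 0 carry 1
  1+0+1 = 0 carry 1
  1+0+1 = 0 carry 1
  1+0+1 = 0 carry 1
  1+0+1 = 0 carry 1
  0+1+1 = 0 carry 1
  1+1+1 = 1 carry 1
  1+0+1 = 0 carry 1
  0+1+1 = 0 carry 1
  1+1+1 = 1 carry 1
  0+1+1 = 0 carry 1
  0+1+1 = 0 carry 1
  final carry 1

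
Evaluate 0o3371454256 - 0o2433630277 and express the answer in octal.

0o735623757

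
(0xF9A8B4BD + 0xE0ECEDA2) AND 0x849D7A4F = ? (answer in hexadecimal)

Add column by column in base 16, right to left:
  D+2 = F
  B+A = 5 carry 1
  4+D+1 = 2 carry 1
  B+E+1 = A carry 1
  8+C+1 = 5 carry 1
  A+E+1 = 9 carry 1
  9+0+1 = A
  F+E = D carry 1
  final carry 1
Sum = 0x1DA95A25F; now AND with 0x849D7A4F:
  1&0=0, D&8=8, A&4=0, 9&9=9, 5&D=5, A&7=2, 2&A=2, 5&4=4, F&F=F

0x8095224F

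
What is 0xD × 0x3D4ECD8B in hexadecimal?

Multiply each base-16 digit by 13, carrying:
  B×13 = 143 → write F carry 8
  8×13+8 = 112 → write 0 carry 7
  D×13+7 = 176 → write 0 carry 11
  C×13+11 = 167 → write 7 carry 10
  E×13+10 = 192 → write 0 carry 12
  4×13+12 = 64 → write 0 carry 4
  D×13+4 = 173 → write D carry 10
  3×13+10 = 49 → write 1 carry 3
  remaining carry: 3

0x31D00700F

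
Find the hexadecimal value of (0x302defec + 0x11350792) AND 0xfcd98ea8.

0x40408628

Add column by column in base 16, right to left:
  c+2 = e
  e+9 = 7 carry 1
  f+7+1 = 7 carry 1
  e+0+1 = f
  d+5 = 2 carry 1
  2+3+1 = 6
  0+1 = 1
  3+1 = 4
Sum = 0x4162f77e; now AND with 0xfcd98ea8:
  4&f=4, 1&c=0, 6&d=4, 2&9=0, f&8=8, 7&e=6, 7&a=2, e&8=8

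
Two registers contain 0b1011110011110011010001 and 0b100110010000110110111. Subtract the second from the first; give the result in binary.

Subtract column by column in base 2:
  1-1 → 0
  0-1 → 1 (borrow)
  0-1-1 → 0 (borrow)
  0-0-1 → 1 (borrow)
  1-1-1 → 1 (borrow)
  0-1-1 → 0 (borrow)
  1-0-1 → 0
  1-1 → 0
  0-1 → 1 (borrow)
  0-0-1 → 1 (borrow)
  1-0-1 → 0
  1-0 → 1
  1-0 → 1
  1-1 → 0
  0-0 → 0
  0-0 → 0
  1-1 → 0
  1-1 → 0
  1-0 → 1
  1-0 → 1
  0-1 → 1 (borrow)
  1-0-1 → 0

0b111000001101100011010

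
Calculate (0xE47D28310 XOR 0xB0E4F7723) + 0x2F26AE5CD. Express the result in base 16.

First 0xE47D28310 XOR 0xB0E4F7723 = 0x5499DF433.
Add column by column in base 16, right to left:
  3+D = 0 carry 1
  3+C+1 = 0 carry 1
  4+5+1 = A
  F+E = D carry 1
  D+A+1 = 8 carry 1
  9+6+1 = 0 carry 1
  9+2+1 = C
  4+F = 3 carry 1
  5+2+1 = 8

0x83C08DA00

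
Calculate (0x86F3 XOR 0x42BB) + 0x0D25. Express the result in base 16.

0xD16D

First 0x86F3 XOR 0x42BB = 0xC448.
Add column by column in base 16, right to left:
  8+5 = D
  4+2 = 6
  4+D = 1 carry 1
  C+0+1 = D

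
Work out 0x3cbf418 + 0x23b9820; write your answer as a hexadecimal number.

0x6078c38

Add column by column in base 16, right to left:
  8+0 = 8
  1+2 = 3
  4+8 = c
  f+9 = 8 carry 1
  b+b+1 = 7 carry 1
  c+3+1 = 0 carry 1
  3+2+1 = 6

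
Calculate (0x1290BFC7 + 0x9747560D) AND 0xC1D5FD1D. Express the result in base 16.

Add column by column in base 16, right to left:
  7+D = 4 carry 1
  C+0+1 = D
  F+6 = 5 carry 1
  B+5+1 = 1 carry 1
  0+7+1 = 8
  9+4 = D
  2+7 = 9
  1+9 = A
Sum = 0xA9D815D4; now AND with 0xC1D5FD1D:
  A&C=8, 9&1=1, D&D=D, 8&5=0, 1&F=1, 5&D=5, D&1=1, 4&D=4

0x81D01514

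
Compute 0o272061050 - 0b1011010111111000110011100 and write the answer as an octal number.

0o137070214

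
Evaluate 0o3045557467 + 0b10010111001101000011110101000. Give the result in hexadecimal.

0x2B7D66DF

0o3045557467 = 0x1896DF37 in hexadecimal.
0b10010111001101000011110101000 = 0x12E687A8 in hexadecimal.
Add column by column in base 16, right to left:
  7+8 = F
  3+A = D
  F+7 = 6 carry 1
  D+8+1 = 6 carry 1
  6+6+1 = D
  9+E = 7 carry 1
  8+2+1 = B
  1+1 = 2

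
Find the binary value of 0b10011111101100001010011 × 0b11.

Multiply each base-2 digit by 3, carrying:
  1×3 = 3 → write 1 carry 1
  1×3+1 = 4 → write 0 carry 2
  0×3+2 = 2 → write 0 carry 1
  0×3+1 = 1 → write 1
  1×3 = 3 → write 1 carry 1
  0×3+1 = 1 → write 1
  1×3 = 3 → write 1 carry 1
  0×3+1 = 1 → write 1
  0×3 = 0 → write 0
  0×3 = 0 → write 0
  0×3 = 0 → write 0
  1×3 = 3 → write 1 carry 1
  1×3+1 = 4 → write 0 carry 2
  0×3+2 = 2 → write 0 carry 1
  1×3+1 = 4 → write 0 carry 2
  1×3+2 = 5 → write 1 carry 2
  1×3+2 = 5 → write 1 carry 2
  1×3+2 = 5 → write 1 carry 2
  1×3+2 = 5 → write 1 carry 2
  1×3+2 = 5 → write 1 carry 2
  0×3+2 = 2 → write 0 carry 1
  0×3+1 = 1 → write 1
  1×3 = 3 → write 1 carry 1
  remaining carry: 1

0b111011111000100011111001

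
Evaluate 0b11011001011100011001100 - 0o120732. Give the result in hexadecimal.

0x6c16f2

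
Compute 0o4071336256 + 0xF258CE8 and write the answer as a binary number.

0o4071336256 = 0b100000111001011011110010101110 in binary.
0xF258CE8 = 0b1111001001011000110011101000 in binary.
Add column by column in base 2, right to left:
  0+0 = 0
  1+0 = 1
  1+0 = 1
  1+1 = 0 carry 1
  0+0+1 = 1
  1+1 = 0 carry 1
  0+1+1 = 0 carry 1
  1+1+1 = 1 carry 1
  0+0+1 = 1
  0+0 = 0
  1+1 = 0 carry 1
  1+1+1 = 1 carry 1
  1+0+1 = 0 carry 1
  1+0+1 = 0 carry 1
  0+0+1 = 1
  1+1 = 0 carry 1
  1+1+1 = 1 carry 1
  0+0+1 = 1
  1+1 = 0 carry 1
  0+0+1 = 1
  0+0 = 0
  1+1 = 0 carry 1
  1+0+1 = 0 carry 1
  1+0+1 = 0 carry 1
  0+1+1 = 0 carry 1
  0+1+1 = 0 carry 1
  0+1+1 = 0 carry 1
  0+1+1 = 0 carry 1
  0+0+1 = 1
  1+0 = 1

0b110000000010110100100110010110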